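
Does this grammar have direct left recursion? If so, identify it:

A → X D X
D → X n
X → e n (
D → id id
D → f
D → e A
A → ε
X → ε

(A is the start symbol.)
No direct left recursion

A → X D X: starts with X
D → X n: starts with X
X → e n (: starts with e
D → id id: starts with id
D → f: starts with f
D → e A: starts with e
A → ε: starts with ε
X → ε: starts with ε

No direct left recursion found.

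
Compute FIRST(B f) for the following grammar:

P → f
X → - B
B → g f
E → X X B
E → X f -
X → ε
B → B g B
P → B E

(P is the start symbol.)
{ 'g' }

FIRST sets of the non-terminals involved (from the grammar, by fixed-point iteration):
  FIRST(B) = { 'g' }

To compute FIRST(B f), process the symbols left to right:
Symbol B is a non-terminal. Add FIRST(B) \ {ε} = { 'g' }
B is not nullable (ε ∉ FIRST(B)), so stop here.
FIRST(B f) = { 'g' }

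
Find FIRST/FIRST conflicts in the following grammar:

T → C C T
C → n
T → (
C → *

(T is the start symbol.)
No FIRST/FIRST conflicts.

A FIRST/FIRST conflict occurs when two productions N → α and N → β for the same non-terminal have FIRST(α) ∩ FIRST(β) ≠ ∅ (with ε ∈ FIRST of a nullable right-hand side, so two nullable alternatives also conflict).

FIRST sets of the non-terminals at (or reachable through a nullable prefix from) the front of some alternative:
  FIRST(C) = { '*', 'n' }

Productions for T:
  T → C C T: FIRST = { '*', 'n' }
  T → (: FIRST = { '(' }
Productions for C:
  C → n: FIRST = { 'n' }
  C → *: FIRST = { '*' }

All alternatives of each non-terminal have pairwise disjoint FIRST sets.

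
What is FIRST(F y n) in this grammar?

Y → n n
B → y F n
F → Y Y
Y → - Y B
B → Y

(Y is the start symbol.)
FIRST sets of the non-terminals involved (from the grammar, by fixed-point iteration):
  FIRST(F) = { '-', 'n' }

To compute FIRST(F y n), process the symbols left to right:
Symbol F is a non-terminal. Add FIRST(F) \ {ε} = { '-', 'n' }
F is not nullable (ε ∉ FIRST(F)), so stop here.
FIRST(F y n) = { '-', 'n' }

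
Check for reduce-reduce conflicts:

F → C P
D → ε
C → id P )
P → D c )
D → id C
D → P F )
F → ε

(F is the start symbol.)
A reduce-reduce conflict occurs when an LR(0) state has two complete items [A → α .] and [B → β .] — both call for a reduction, and with no lookahead the parser cannot choose between them.

Augment with F' → F and build the canonical LR(0) collection (I0 = CLOSURE({[F' → . F]}), then GOTO on every symbol after a dot until no new states appear). It has 14 states:
  I0: { [C → . id P )], [F → . C P], [F → .], [F' → . F] }  — shift, reduce
  I1: { [D → . P F )], [D → . id C], [D → .], [F → C . P], [P → . D c )] }  — shift, reduce
  I2: { [F' → F .] }  — accept
  I3: { [C → id . P )], [D → . P F )], [D → . id C], [D → .], [P → . D c )] }  — shift, reduce
  I4: { [P → D . c )] }  — shift
  I5: { [C → . id P )], [C → id P . )], [D → P . F )], [F → . C P], [F → .] }  — shift, reduce
  I6: { [C → . id P )], [D → id . C] }  — shift
  I7: { [D → id C .] }  — reduce
  I8: { [C → id P ) .] }  — reduce
  I9: { [D → P F . )] }  — shift
  I10: { [D → P F ) .] }  — reduce
  I11: { [P → D c . )] }  — shift
  I12: { [P → D c ) .] }  — reduce
  I13: { [C → . id P )], [D → P . F )], [F → . C P], [F → .], [F → C P .] }  — shift, 2 reduces

I13 contains complete items [F → .], [F → C P .] — reduce-reduce conflict.

Answer: Yes — I13: [F → .] vs [F → C P .]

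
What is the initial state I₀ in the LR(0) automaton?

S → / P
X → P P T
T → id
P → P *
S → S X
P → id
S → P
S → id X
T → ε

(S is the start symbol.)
{ [P → . P *], [P → . id], [S → . / P], [S → . P], [S → . S X], [S → . id X], [S' → . S] }

First, augment the grammar with S' → S
I₀ = CLOSURE({ [S' → . S] }):
  [S' → . S] has the dot before S: add [S → . / P], [S → . S X], [S → . P], [S → . id X]
  [S → . P] has the dot before P: add [P → . P *], [P → . id]
No further items can be added.

I₀ = { [P → . P *], [P → . id], [S → . / P], [S → . P], [S → . S X], [S → . id X], [S' → . S] }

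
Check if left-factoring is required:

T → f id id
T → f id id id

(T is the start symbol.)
Left-factoring is needed when two productions for the same non-terminal
share a common prefix on the right-hand side.

Productions for T:
  T → f id id
  T → f id id id

Found common prefix 'f id id' in productions for T

Answer: Yes, T has productions with common prefix 'f id id'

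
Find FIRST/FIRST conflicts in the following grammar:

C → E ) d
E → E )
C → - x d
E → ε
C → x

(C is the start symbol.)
A FIRST/FIRST conflict occurs when two productions N → α and N → β for the same non-terminal have FIRST(α) ∩ FIRST(β) ≠ ∅ (with ε ∈ FIRST of a nullable right-hand side, so two nullable alternatives also conflict).

FIRST sets of the non-terminals at (or reachable through a nullable prefix from) the front of some alternative:
  FIRST(E) = { ')', ε }

Productions for C:
  C → E ) d: FIRST = { ')' }
  C → - x d: FIRST = { '-' }
  C → x: FIRST = { 'x' }
Productions for E:
  E → E ): FIRST = { ')' }
  E → ε: FIRST = { ε }

All alternatives of each non-terminal have pairwise disjoint FIRST sets.

Answer: No FIRST/FIRST conflicts.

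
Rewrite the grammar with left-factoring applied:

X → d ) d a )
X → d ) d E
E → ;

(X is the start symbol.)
Left-factoring transforms A → αβ₁ | αβ₂ into A → αA' and A' → β₁ | β₂
(α is the longest common prefix among the alternatives). Repeat until
no nonterminal has two alternatives with a common prefix.

Round 1: X has alternatives sharing prefix 'd ) d'. Introduce X': X → d ) d X'
  Add: X' → a )
  Add: X' → E

No remaining common prefixes — done.

Resulting grammar:
X → d ) d X'
X' → a )
X' → E
E → ;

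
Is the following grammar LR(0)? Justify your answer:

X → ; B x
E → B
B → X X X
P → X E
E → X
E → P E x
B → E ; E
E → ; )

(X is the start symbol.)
No. Shift-reduce conflict between [E → B .] and [X → ; B . x]

Augment with X' → X and build the canonical LR(0) collection (I0 = CLOSURE({[X' → . X]}), then GOTO on every symbol after a dot until no new states appear). It has 18 states:
  I0: { [X → . ; B x], [X' → . X] }  — shift
  I1: { [B → . E ; E], [B → . X X X], [E → . ; )], [E → . B], [E → . P E x], [E → . X], [P → . X E], [X → . ; B x], [X → ; . B x] }  — shift
  I2: { [X' → X .] }  — accept
  I3: { [B → . E ; E], [B → . X X X], [E → . ; )], [E → . B], [E → . P E x], [E → . X], [E → ; . )], [P → . X E], [X → . ; B x], [X → ; . B x] }  — shift
  I4: { [E → B .], [X → ; B . x] }  — shift, reduce
  I5: { [B → E . ; E] }  — shift
  I6: { [B → . E ; E], [B → . X X X], [E → . ; )], [E → . B], [E → . P E x], [E → . X], [E → P . E x], [P → . X E], [X → . ; B x] }  — shift
  I7: { [B → . E ; E], [B → . X X X], [B → X . X X], [E → . ; )], [E → . B], [E → . P E x], [E → . X], [E → X .], [P → . X E], [P → X . E], [X → . ; B x] }  — shift, reduce
  I8: { [E → B .] }  — reduce
  I9: { [B → E . ; E], [P → X E .] }  — shift, reduce
  I10: { [B → . E ; E], [B → . X X X], [B → X . X X], [B → X X . X], [E → . ; )], [E → . B], [E → . P E x], [E → . X], [E → X .], [P → . X E], [P → X . E], [X → . ; B x] }  — shift, reduce
  I11: { [B → . E ; E], [B → . X X X], [B → X . X X], [B → X X . X], [B → X X X .], [E → . ; )], [E → . B], [E → . P E x], [E → . X], [E → X .], [P → . X E], [P → X . E], [X → . ; B x] }  — shift, 2 reduces
  I12: { [B → . E ; E], [B → . X X X], [B → E ; . E], [E → . ; )], [E → . B], [E → . P E x], [E → . X], [P → . X E], [X → . ; B x] }  — shift
  I13: { [B → E . ; E], [B → E ; E .] }  — shift, reduce
  I14: { [B → E . ; E], [E → P E . x] }  — shift
  I15: { [E → P E x .] }  — reduce
  I16: { [X → ; B x .] }  — reduce
  I17: { [E → ; ) .] }  — reduce

Conflict in state I4:
  Shift-reduce conflict between [E → B .] and [X → ; B . x]
So the grammar is NOT LR(0).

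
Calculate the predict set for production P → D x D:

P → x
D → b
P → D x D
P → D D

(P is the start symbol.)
{ 'b' }

PREDICT(P → D x D) = (FIRST(RHS) \ {ε}) ∪ (FOLLOW(P) if ε ∈ FIRST(RHS), i.e. RHS ⇒* ε)
FIRST(D) = { 'b' }
FIRST(D x D) = { 'b' }
ε ∉ FIRST(D x D), so FOLLOW(P) is not added.
PREDICT(P → D x D) = { 'b' }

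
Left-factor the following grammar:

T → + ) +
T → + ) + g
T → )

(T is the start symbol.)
Left-factoring transforms A → αβ₁ | αβ₂ into A → αA' and A' → β₁ | β₂
(α is the longest common prefix among the alternatives). Repeat until
no nonterminal has two alternatives with a common prefix.

Round 1: T has alternatives sharing prefix '+ ) +'. Introduce T': T → + ) + T'
  Add: T' → ε
  Add: T' → g

No remaining common prefixes — done.

Resulting grammar:
T → + ) + T'
T' → ε
T' → g
T → )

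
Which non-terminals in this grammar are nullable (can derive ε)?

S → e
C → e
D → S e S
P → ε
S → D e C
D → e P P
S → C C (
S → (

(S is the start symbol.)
A non-terminal is nullable if it can derive ε (the empty string): either it has an ε-production, or it has a production whose right-hand side consists entirely of nullable non-terminals.

ε-productions: P → ε
So P is immediately nullable.
No further non-terminal can be added: every production for the remaining non-terminals contains a terminal or a non-nullable non-terminal.
Nullable = { 'P' }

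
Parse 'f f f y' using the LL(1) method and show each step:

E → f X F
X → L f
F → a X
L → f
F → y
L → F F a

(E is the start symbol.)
LL(1) parsing maintains a stack (initially the start symbol over $) and the input. At each step: if the stack top is a terminal, match it against the current input token; if it is a non-terminal N, replace it with the RHS of M[N, lookahead] (the unique production whose predict set contains the lookahead).

Stack is shown with the top on the left.

Stack    Input      Action
--------------------------
E $      f f f y $  output E → f X F
f X F $  f f f y $  match 'f'
X F $    f f y $    output X → L f
L f F $  f f y $    output L → f
f f F $  f f y $    match 'f'
f F $    f y $      match 'f'
F $      y $        output F → y
y $      y $        match 'y'
$        $          accept

The string is accepted.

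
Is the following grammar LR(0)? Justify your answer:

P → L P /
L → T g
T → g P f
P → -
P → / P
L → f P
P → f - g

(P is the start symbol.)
No. Shift-reduce conflict between [P → - .] and [P → f - . g]

Augment with P' → P and build the canonical LR(0) collection (I0 = CLOSURE({[P' → . P]}), then GOTO on every symbol after a dot until no new states appear). It has 17 states:
  I0: { [L → . T g], [L → . f P], [P → . -], [P → . / P], [P → . L P /], [P → . f - g], [P' → . P], [T → . g P f] }  — shift
  I1: { [P → - .] }  — reduce
  I2: { [L → . T g], [L → . f P], [P → . -], [P → . / P], [P → . L P /], [P → . f - g], [P → / . P], [T → . g P f] }  — shift
  I3: { [L → . T g], [L → . f P], [P → . -], [P → . / P], [P → . L P /], [P → . f - g], [P → L . P /], [T → . g P f] }  — shift
  I4: { [P' → P .] }  — accept
  I5: { [L → T . g] }  — shift
  I6: { [L → . T g], [L → . f P], [L → f . P], [P → . -], [P → . / P], [P → . L P /], [P → . f - g], [P → f . - g], [T → . g P f] }  — shift
  I7: { [L → . T g], [L → . f P], [P → . -], [P → . / P], [P → . L P /], [P → . f - g], [T → . g P f], [T → g . P f] }  — shift
  I8: { [T → g P . f] }  — shift
  I9: { [T → g P f .] }  — reduce
  I10: { [P → - .], [P → f - . g] }  — shift, reduce
  I11: { [L → f P .] }  — reduce
  I12: { [P → f - g .] }  — reduce
  I13: { [L → T g .] }  — reduce
  I14: { [P → L P . /] }  — shift
  I15: { [P → L P / .] }  — reduce
  I16: { [P → / P .] }  — reduce

Conflict in state I10:
  Shift-reduce conflict between [P → - .] and [P → f - . g]
So the grammar is NOT LR(0).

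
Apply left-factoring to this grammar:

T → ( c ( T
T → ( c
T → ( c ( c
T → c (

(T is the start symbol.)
Left-factoring transforms A → αβ₁ | αβ₂ into A → αA' and A' → β₁ | β₂
(α is the longest common prefix among the alternatives). Repeat until
no nonterminal has two alternatives with a common prefix.

Round 1: T has alternatives sharing prefix '( c'. Introduce T': T → ( c T'
  Add: T' → ( T
  Add: T' → ε
  Add: T' → ( c

Round 2: T' has alternatives sharing prefix '('. Introduce T'': T' → ( T''
  Add: T'' → T
  Add: T'' → c

No remaining common prefixes — done.

Resulting grammar:
T → ( c T'
T' → ( T''
T'' → T
T'' → c
T' → ε
T → c (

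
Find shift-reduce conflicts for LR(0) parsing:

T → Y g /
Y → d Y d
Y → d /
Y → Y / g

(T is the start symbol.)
No shift-reduce conflicts

Augment with T' → T and build the canonical LR(0) collection (I0 = CLOSURE({[T' → . T]}), then GOTO on every symbol after a dot until no new states appear). It has 11 states:
  I0: { [T → . Y g /], [T' → . T], [Y → . Y / g], [Y → . d /], [Y → . d Y d] }  — shift
  I1: { [T' → T .] }  — accept
  I2: { [T → Y . g /], [Y → Y . / g] }  — shift
  I3: { [Y → . Y / g], [Y → . d /], [Y → . d Y d], [Y → d . /], [Y → d . Y d] }  — shift
  I4: { [Y → d / .] }  — reduce
  I5: { [Y → Y . / g], [Y → d Y . d] }  — shift
  I6: { [Y → Y / . g] }  — shift
  I7: { [Y → d Y d .] }  — reduce
  I8: { [Y → Y / g .] }  — reduce
  I9: { [T → Y g . /] }  — shift
  I10: { [T → Y g / .] }  — reduce

No state contains both a complete item and a shift item.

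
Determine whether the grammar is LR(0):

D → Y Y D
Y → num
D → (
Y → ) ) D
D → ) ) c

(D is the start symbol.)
Yes, the grammar is LR(0)

A grammar is LR(0) if no state in the canonical LR(0) collection has:
  - both a shift item (dot before a terminal) and a complete item (shift-reduce conflict), or
  - two or more complete items (reduce-reduce conflict; the accept item [D' → D .] counts as a complete item here).

Augment with D' → D and build the canonical LR(0) collection (I0 = CLOSURE({[D' → . D]}), then GOTO on every symbol after a dot until no new states appear). It has 13 states:
  I0: { [D → . (], [D → . ) ) c], [D → . Y Y D], [D' → . D], [Y → . ) ) D], [Y → . num] }  — shift
  I1: { [D → ( .] }  — reduce
  I2: { [D → ) . ) c], [Y → ) . ) D] }  — shift
  I3: { [D' → D .] }  — accept
  I4: { [D → Y . Y D], [Y → . ) ) D], [Y → . num] }  — shift
  I5: { [Y → num .] }  — reduce
  I6: { [Y → ) . ) D] }  — shift
  I7: { [D → . (], [D → . ) ) c], [D → . Y Y D], [D → Y Y . D], [Y → . ) ) D], [Y → . num] }  — shift
  I8: { [D → Y Y D .] }  — reduce
  I9: { [D → . (], [D → . ) ) c], [D → . Y Y D], [Y → ) ) . D], [Y → . ) ) D], [Y → . num] }  — shift
  I10: { [Y → ) ) D .] }  — reduce
  I11: { [D → ) ) . c], [D → . (], [D → . ) ) c], [D → . Y Y D], [Y → ) ) . D], [Y → . ) ) D], [Y → . num] }  — shift
  I12: { [D → ) ) c .] }  — reduce

Every state is either a pure shift/goto state or contains exactly one complete item and nothing to shift — no conflicts. The grammar is LR(0).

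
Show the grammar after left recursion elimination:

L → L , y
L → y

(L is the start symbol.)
L is directly left-recursive. The standard transformation for
  A → A α₁ | ... | A α_m | β₁ | ... | β_n
is
  A  → β₁ A' | ... | β_n A'
  A' → α₁ A' | ... | α_m A' | ε

L → y becomes L → y L'
L → L , y becomes L' → , y L'
Add L' → ε

Resulting grammar:
L → y L'
L' → , y L'
L' → ε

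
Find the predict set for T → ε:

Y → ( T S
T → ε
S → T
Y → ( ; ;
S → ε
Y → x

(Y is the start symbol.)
PREDICT(T → ε) = (FIRST(RHS) \ {ε}) ∪ (FOLLOW(T) if ε ∈ FIRST(RHS), i.e. RHS ⇒* ε)
The right-hand side is ε (FIRST(ε) = { ε }), so the predict set is FOLLOW(T) = { $ }
PREDICT(T → ε) = { $ }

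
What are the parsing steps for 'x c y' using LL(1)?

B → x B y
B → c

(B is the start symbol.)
Stack is shown with the top on the left.

Stack    Input    Action
------------------------
B $      x c y $  output B → x B y
x B y $  x c y $  match 'x'
B y $    c y $    output B → c
c y $    c y $    match 'c'
y $      y $      match 'y'
$        $        accept

The string is accepted.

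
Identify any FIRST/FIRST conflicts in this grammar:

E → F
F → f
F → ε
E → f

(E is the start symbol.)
A FIRST/FIRST conflict occurs when two productions N → α and N → β for the same non-terminal have FIRST(α) ∩ FIRST(β) ≠ ∅ (with ε ∈ FIRST of a nullable right-hand side, so two nullable alternatives also conflict).

FIRST sets of the non-terminals at (or reachable through a nullable prefix from) the front of some alternative:
  FIRST(F) = { 'f', ε }

Productions for E:
  E → F: FIRST = { 'f', ε }
  E → f: FIRST = { 'f' }
Productions for F:
  F → f: FIRST = { 'f' }
  F → ε: FIRST = { ε }

Conflict for E: E → F and E → f
  Overlap: { 'f' }

Answer: Yes. E → F / E → f on { 'f' }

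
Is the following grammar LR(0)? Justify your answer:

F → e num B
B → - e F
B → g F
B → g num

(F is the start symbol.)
Yes, the grammar is LR(0)

A grammar is LR(0) if no state in the canonical LR(0) collection has:
  - both a shift item (dot before a terminal) and a complete item (shift-reduce conflict), or
  - two or more complete items (reduce-reduce conflict; the accept item [F' → F .] counts as a complete item here).

Augment with F' → F and build the canonical LR(0) collection (I0 = CLOSURE({[F' → . F]}), then GOTO on every symbol after a dot until no new states appear). It has 11 states:
  I0: { [F → . e num B], [F' → . F] }  — shift
  I1: { [F' → F .] }  — accept
  I2: { [F → e . num B] }  — shift
  I3: { [B → . - e F], [B → . g F], [B → . g num], [F → e num . B] }  — shift
  I4: { [B → - . e F] }  — shift
  I5: { [F → e num B .] }  — reduce
  I6: { [B → g . F], [B → g . num], [F → . e num B] }  — shift
  I7: { [B → g F .] }  — reduce
  I8: { [B → g num .] }  — reduce
  I9: { [B → - e . F], [F → . e num B] }  — shift
  I10: { [B → - e F .] }  — reduce

Every state is either a pure shift/goto state or contains exactly one complete item and nothing to shift — no conflicts. The grammar is LR(0).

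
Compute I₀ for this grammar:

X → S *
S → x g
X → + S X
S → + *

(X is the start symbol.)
{ [S → . + *], [S → . x g], [X → . + S X], [X → . S *], [X' → . X] }

First, augment the grammar with X' → X
I₀ = CLOSURE({ [X' → . X] }):
  [X' → . X] has the dot before X: add [X → . S *], [X → . + S X]
  [X → . S *] has the dot before S: add [S → . x g], [S → . + *]
No further items can be added.

I₀ = { [S → . + *], [S → . x g], [X → . + S X], [X → . S *], [X' → . X] }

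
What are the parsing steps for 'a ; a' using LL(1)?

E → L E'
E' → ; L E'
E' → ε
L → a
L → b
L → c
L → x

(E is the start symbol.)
Stack is shown with the top on the left.

Stack     Input    Action
-------------------------
E $       a ; a $  output E → L E'
L E' $    a ; a $  output L → a
a E' $    a ; a $  match 'a'
E' $      ; a $    output E' → ; L E'
; L E' $  ; a $    match ';'
L E' $    a $      output L → a
a E' $    a $      match 'a'
E' $      $        output E' → ε
$         $        accept

The string is accepted.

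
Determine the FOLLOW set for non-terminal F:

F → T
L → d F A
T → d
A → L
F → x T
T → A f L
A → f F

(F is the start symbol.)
{ $, 'd', 'f' }

F is the start symbol, so $ ∈ FOLLOW(F).
In L → d F A: F is followed by A, add FIRST(A) \ {ε} = { 'd', 'f' }
In A → f F: F is at the end, add FOLLOW(A)

The FOLLOW sets referred to above (computed the same way, to a fixed point):
  FOLLOW(A) = { $, 'd', 'f' }

Taking the union: FOLLOW(F) = { $, 'd', 'f' }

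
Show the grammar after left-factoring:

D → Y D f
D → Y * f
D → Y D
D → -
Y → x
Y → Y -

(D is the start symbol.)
D → Y D'
D' → D D''
D'' → f
D'' → ε
D' → * f
D → -
Y → x
Y → Y -

Left-factoring transforms A → αβ₁ | αβ₂ into A → αA' and A' → β₁ | β₂
(α is the longest common prefix among the alternatives). Repeat until
no nonterminal has two alternatives with a common prefix.

Round 1: D has alternatives sharing prefix 'Y'. Introduce D': D → Y D'
  Add: D' → D f
  Add: D' → * f
  Add: D' → D

Round 2: D' has alternatives sharing prefix 'D'. Introduce D'': D' → D D''
  Add: D'' → f
  Add: D'' → ε

No remaining common prefixes — done.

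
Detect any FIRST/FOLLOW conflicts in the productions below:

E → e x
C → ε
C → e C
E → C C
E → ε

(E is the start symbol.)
Yes. C → e C with FOLLOW(C) on { 'e' }

A FIRST/FOLLOW conflict occurs when a non-terminal N has a nullable alternative N → β (β ⇒* ε) and another alternative N → α with FIRST(α) ∩ FOLLOW(N) ≠ ∅: on such a lookahead the parser cannot decide between expanding α and letting N vanish via β.

Nullable non-terminals: C, E.
FIRST sets used below: FIRST(C) = { 'e', ε }

C: nullable alternative(s) C → ε; FOLLOW(C) = { $, 'e' }
  C → ε: FIRST \ {ε} = { } — this is the only nullable alternative, skip
  C → e C: FIRST \ {ε} = { 'e' } — overlaps FOLLOW(C) on { 'e' }: CONFLICT

E: nullable alternative(s) E → C C, E → ε; FOLLOW(E) = { $ }
  E → e x: FIRST \ {ε} = { 'e' } — disjoint from FOLLOW(E)
  E → C C: FIRST \ {ε} = { 'e' } — disjoint from FOLLOW(E)
  E → ε: FIRST \ {ε} = { } — disjoint from FOLLOW(E)

So the grammar has 1 FIRST/FOLLOW conflict (marked CONFLICT above).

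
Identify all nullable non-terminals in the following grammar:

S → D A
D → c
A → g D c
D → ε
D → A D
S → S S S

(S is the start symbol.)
A non-terminal is nullable if it can derive ε (the empty string): either it has an ε-production, or it has a production whose right-hand side consists entirely of nullable non-terminals.

ε-productions: D → ε
So D is immediately nullable.
No further non-terminal can be added: every production for the remaining non-terminals contains a terminal or a non-nullable non-terminal.
Nullable = { 'D' }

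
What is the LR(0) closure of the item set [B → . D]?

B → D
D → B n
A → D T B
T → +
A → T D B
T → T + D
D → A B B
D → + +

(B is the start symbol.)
Start with: [B → . D]
  [B → . D] has the dot before D: add [D → . B n], [D → . A B B], [D → . + +]
  [D → . B n] has the dot before B: all B-items already present
  [D → . A B B] has the dot before A: add [A → . D T B], [A → . T D B]
  [A → . T D B] has the dot before T: add [T → . +], [T → . T + D]
No further items can be added.

CLOSURE = { [A → . D T B], [A → . T D B], [B → . D], [D → . + +], [D → . A B B], [D → . B n], [T → . +], [T → . T + D] }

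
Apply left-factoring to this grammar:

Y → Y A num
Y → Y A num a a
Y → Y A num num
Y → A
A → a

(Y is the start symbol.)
Left-factoring transforms A → αβ₁ | αβ₂ into A → αA' and A' → β₁ | β₂
(α is the longest common prefix among the alternatives). Repeat until
no nonterminal has two alternatives with a common prefix.

Round 1: Y has alternatives sharing prefix 'Y A num'. Introduce Y': Y → Y A num Y'
  Add: Y' → ε
  Add: Y' → a a
  Add: Y' → num

No remaining common prefixes — done.

Resulting grammar:
Y → Y A num Y'
Y' → ε
Y' → a a
Y' → num
Y → A
A → a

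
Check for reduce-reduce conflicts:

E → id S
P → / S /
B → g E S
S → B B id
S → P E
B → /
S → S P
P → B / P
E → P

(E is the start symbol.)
A reduce-reduce conflict occurs when an LR(0) state has two complete items [A → α .] and [B → β .] — both call for a reduction, and with no lookahead the parser cannot choose between them.

Augment with E' → E and build the canonical LR(0) collection (I0 = CLOSURE({[E' → . E]}), then GOTO on every symbol after a dot until no new states appear). It has 21 states:
  I0: { [B → . /], [B → . g E S], [E → . P], [E → . id S], [E' → . E], [P → . / S /], [P → . B / P] }  — shift
  I1: { [B → . /], [B → . g E S], [B → / .], [P → . / S /], [P → . B / P], [P → / . S /], [S → . B B id], [S → . P E], [S → . S P] }  — shift, reduce
  I2: { [P → B . / P] }  — shift
  I3: { [E' → E .] }  — accept
  I4: { [E → P .] }  — reduce
  I5: { [B → . /], [B → . g E S], [B → g . E S], [E → . P], [E → . id S], [P → . / S /], [P → . B / P] }  — shift
  I6: { [B → . /], [B → . g E S], [E → id . S], [P → . / S /], [P → . B / P], [S → . B B id], [S → . P E], [S → . S P] }  — shift
  I7: { [B → . /], [B → . g E S], [P → B . / P], [S → B . B id] }  — shift
  I8: { [B → . /], [B → . g E S], [E → . P], [E → . id S], [P → . / S /], [P → . B / P], [S → P . E] }  — shift
  I9: { [B → . /], [B → . g E S], [E → id S .], [P → . / S /], [P → . B / P], [S → S . P] }  — shift, reduce
  I10: { [S → S P .] }  — reduce
  I11: { [S → P E .] }  — reduce
  I12: { [B → . /], [B → . g E S], [B → / .], [P → . / S /], [P → . B / P], [P → B / . P] }  — shift, reduce
  I13: { [S → B B . id] }  — shift
  I14: { [S → B B id .] }  — reduce
  I15: { [P → B / P .] }  — reduce
  I16: { [B → . /], [B → . g E S], [B → g E . S], [P → . / S /], [P → . B / P], [S → . B B id], [S → . P E], [S → . S P] }  — shift
  I17: { [B → . /], [B → . g E S], [B → g E S .], [P → . / S /], [P → . B / P], [S → S . P] }  — shift, reduce
  I18: { [B → . /], [B → . g E S], [P → . / S /], [P → . B / P], [P → B / . P] }  — shift
  I19: { [B → . /], [B → . g E S], [P → . / S /], [P → . B / P], [P → / S . /], [S → S . P] }  — shift
  I20: { [B → . /], [B → . g E S], [B → / .], [P → . / S /], [P → . B / P], [P → / . S /], [P → / S / .], [S → . B B id], [S → . P E], [S → . S P] }  — shift, 2 reduces

I20 contains complete items [B → / .], [P → / S / .] — reduce-reduce conflict.

Answer: Yes — I20: [B → / .] vs [P → / S / .]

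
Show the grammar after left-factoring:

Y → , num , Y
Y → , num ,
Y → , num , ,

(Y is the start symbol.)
Left-factoring transforms A → αβ₁ | αβ₂ into A → αA' and A' → β₁ | β₂
(α is the longest common prefix among the alternatives). Repeat until
no nonterminal has two alternatives with a common prefix.

Round 1: Y has alternatives sharing prefix ', num ,'. Introduce Y': Y → , num , Y'
  Add: Y' → Y
  Add: Y' → ε
  Add: Y' → ,

No remaining common prefixes — done.

Resulting grammar:
Y → , num , Y'
Y' → Y
Y' → ε
Y' → ,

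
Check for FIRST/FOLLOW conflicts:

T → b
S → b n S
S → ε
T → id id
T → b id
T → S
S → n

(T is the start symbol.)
No FIRST/FOLLOW conflicts.

A FIRST/FOLLOW conflict occurs when a non-terminal N has a nullable alternative N → β (β ⇒* ε) and another alternative N → α with FIRST(α) ∩ FOLLOW(N) ≠ ∅: on such a lookahead the parser cannot decide between expanding α and letting N vanish via β.

Nullable non-terminals: S, T.
FIRST sets used below: FIRST(S) = { 'b', 'n', ε }

S: nullable alternative(s) S → ε; FOLLOW(S) = { $ }
  S → b n S: FIRST \ {ε} = { 'b' } — disjoint from FOLLOW(S)
  S → ε: FIRST \ {ε} = { } — this is the only nullable alternative, skip
  S → n: FIRST \ {ε} = { 'n' } — disjoint from FOLLOW(S)

T: nullable alternative(s) T → S; FOLLOW(T) = { $ }
  T → b: FIRST \ {ε} = { 'b' } — disjoint from FOLLOW(T)
  T → id id: FIRST \ {ε} = { 'id' } — disjoint from FOLLOW(T)
  T → b id: FIRST \ {ε} = { 'b' } — disjoint from FOLLOW(T)
  T → S: FIRST \ {ε} = { 'b', 'n' } — this is the only nullable alternative, skip

No FIRST/FOLLOW conflicts found.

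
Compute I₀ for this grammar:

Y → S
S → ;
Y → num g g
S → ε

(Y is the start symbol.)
First, augment the grammar with Y' → Y
I₀ = CLOSURE({ [Y' → . Y] }):
  [Y' → . Y] has the dot before Y: add [Y → . S], [Y → . num g g]
  [Y → . S] has the dot before S: add [S → . ;], [S → .]
No further items can be added.

I₀ = { [S → . ;], [S → .], [Y → . S], [Y → . num g g], [Y' → . Y] }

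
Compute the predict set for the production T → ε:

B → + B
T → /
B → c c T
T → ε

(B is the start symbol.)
PREDICT(T → ε) = (FIRST(RHS) \ {ε}) ∪ (FOLLOW(T) if ε ∈ FIRST(RHS), i.e. RHS ⇒* ε)
The right-hand side is ε (FIRST(ε) = { ε }), so the predict set is FOLLOW(T) = { $ }
PREDICT(T → ε) = { $ }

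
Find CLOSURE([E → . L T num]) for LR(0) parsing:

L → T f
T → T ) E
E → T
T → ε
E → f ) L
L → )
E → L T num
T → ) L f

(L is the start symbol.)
To compute CLOSURE, for each item [A → α.Bβ] where B is a non-terminal, add [B → .γ] for all productions B → γ; repeat for the newly added items until nothing changes.

Start with: [E → . L T num]
  [E → . L T num] has the dot before L: add [L → . T f], [L → . )]
  [L → . T f] has the dot before T: add [T → . T ) E], [T → .], [T → . ) L f]
No further items can be added.

CLOSURE = { [E → . L T num], [L → . )], [L → . T f], [T → . ) L f], [T → . T ) E], [T → .] }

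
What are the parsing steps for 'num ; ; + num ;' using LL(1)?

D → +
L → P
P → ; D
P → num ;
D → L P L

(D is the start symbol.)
Stack is shown with the top on the left.

Stack        Input              Action
--------------------------------------
D $          num ; ; + num ; $  output D → L P L
L P L $      num ; ; + num ; $  output L → P
P P L $      num ; ; + num ; $  output P → num ;
num ; P L $  num ; ; + num ; $  match 'num'
; P L $      ; ; + num ; $      match ';'
P L $        ; + num ; $        output P → ; D
; D L $      ; + num ; $        match ';'
D L $        + num ; $          output D → +
+ L $        + num ; $          match '+'
L $          num ; $            output L → P
P $          num ; $            output P → num ;
num ; $      num ; $            match 'num'
; $          ; $                match ';'
$            $                  accept

The string is accepted.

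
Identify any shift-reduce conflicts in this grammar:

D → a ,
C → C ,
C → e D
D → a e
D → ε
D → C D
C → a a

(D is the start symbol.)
Augment with D' → D and build the canonical LR(0) collection (I0 = CLOSURE({[D' → . D]}), then GOTO on every symbol after a dot until no new states appear). It has 11 states:
  I0: { [C → . C ,], [C → . a a], [C → . e D], [D → . C D], [D → . a ,], [D → . a e], [D → .], [D' → . D] }  — shift, reduce
  I1: { [C → . C ,], [C → . a a], [C → . e D], [C → C . ,], [D → . C D], [D → . a ,], [D → . a e], [D → .], [D → C . D] }  — shift, reduce
  I2: { [D' → D .] }  — accept
  I3: { [C → a . a], [D → a . ,], [D → a . e] }  — shift
  I4: { [C → . C ,], [C → . a a], [C → . e D], [C → e . D], [D → . C D], [D → . a ,], [D → . a e], [D → .] }  — shift, reduce
  I5: { [C → e D .] }  — reduce
  I6: { [D → a , .] }  — reduce
  I7: { [C → a a .] }  — reduce
  I8: { [D → a e .] }  — reduce
  I9: { [C → C , .] }  — reduce
  I10: { [D → C D .] }  — reduce

I0 contains reduce item [D → .] and shift items [C → . a a], [C → . e D], [D → . a ,], [D → . a e] — shift-reduce conflict.
I1 contains reduce item [D → .] and shift items [C → C . ,], [C → . a a], [C → . e D], [D → . a ,], [D → . a e] — shift-reduce conflict.
I4 contains reduce item [D → .] and shift items [C → . a a], [C → . e D], [D → . a ,], [D → . a e] — shift-reduce conflict.

Answer: Yes — I0: [D → .] vs [C → . a a]; I1: [D → .] vs [C → C . ,]; I4: [D → .] vs [C → . a a]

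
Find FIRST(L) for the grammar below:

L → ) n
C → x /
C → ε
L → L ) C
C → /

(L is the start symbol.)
To compute FIRST(L), examine every production with L on the left-hand side, reading each right-hand side left to right until a non-nullable symbol is reached.

From L → ) n:
  - ')' is a terminal: add ')' and stop
From L → L ) C:
  - L is the symbol being defined: contributes nothing new
    L is not nullable, so stop

Collecting: FIRST(L) = { ')' }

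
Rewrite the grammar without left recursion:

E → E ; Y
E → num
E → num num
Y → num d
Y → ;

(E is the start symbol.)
E is directly left-recursive. The standard transformation for
  A → A α₁ | ... | A α_m | β₁ | ... | β_n
is
  A  → β₁ A' | ... | β_n A'
  A' → α₁ A' | ... | α_m A' | ε

E → num becomes E → num E'
E → num num becomes E → num num E'
E → E ; Y becomes E' → ; Y E'
Add E' → ε

Productions for other non-terminals are unchanged:
  Y → num d
  Y → ;

Resulting grammar:
E → num E'
E → num num E'
E' → ; Y E'
E' → ε
Y → num d
Y → ;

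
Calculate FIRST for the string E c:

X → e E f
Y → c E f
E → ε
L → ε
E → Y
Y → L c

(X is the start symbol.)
{ 'c' }

FIRST sets of the non-terminals involved (from the grammar, by fixed-point iteration):
  FIRST(E) = { 'c', ε }

To compute FIRST(E c), process the symbols left to right:
Symbol E is a non-terminal. Add FIRST(E) \ {ε} = { 'c' }
E is nullable (ε ∈ FIRST(E)), continue to the next symbol.
Symbol c is a terminal. Add 'c' and stop.
FIRST(E c) = { 'c' }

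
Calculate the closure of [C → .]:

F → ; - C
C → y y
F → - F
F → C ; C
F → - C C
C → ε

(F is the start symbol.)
To compute CLOSURE, for each item [A → α.Bβ] where B is a non-terminal, add [B → .γ] for all productions B → γ; repeat for the newly added items until nothing changes.

Start with: [C → .]
The dot is at the end, so nothing is added.

CLOSURE = { [C → .] }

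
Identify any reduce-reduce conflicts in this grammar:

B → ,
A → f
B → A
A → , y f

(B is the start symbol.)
A reduce-reduce conflict occurs when an LR(0) state has two complete items [A → α .] and [B → β .] — both call for a reduction, and with no lookahead the parser cannot choose between them.

Augment with B' → B and build the canonical LR(0) collection (I0 = CLOSURE({[B' → . B]}), then GOTO on every symbol after a dot until no new states appear). It has 7 states:
  I0: { [A → . , y f], [A → . f], [B → . ,], [B → . A], [B' → . B] }  — shift
  I1: { [A → , . y f], [B → , .] }  — shift, reduce
  I2: { [B → A .] }  — reduce
  I3: { [B' → B .] }  — accept
  I4: { [A → f .] }  — reduce
  I5: { [A → , y . f] }  — shift
  I6: { [A → , y f .] }  — reduce

No state contains more than one complete item.

Answer: No reduce-reduce conflicts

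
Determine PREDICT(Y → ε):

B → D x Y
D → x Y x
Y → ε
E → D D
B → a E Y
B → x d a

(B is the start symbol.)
PREDICT(Y → ε) = (FIRST(RHS) \ {ε}) ∪ (FOLLOW(Y) if ε ∈ FIRST(RHS), i.e. RHS ⇒* ε)
The right-hand side is ε (FIRST(ε) = { ε }), so the predict set is FOLLOW(Y) = { $, 'x' }
PREDICT(Y → ε) = { $, 'x' }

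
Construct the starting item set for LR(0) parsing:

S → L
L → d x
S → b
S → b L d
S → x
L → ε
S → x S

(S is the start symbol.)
{ [L → . d x], [L → .], [S → . L], [S → . b L d], [S → . b], [S → . x S], [S → . x], [S' → . S] }

First, augment the grammar with S' → S
I₀ = CLOSURE({ [S' → . S] }):
  [S' → . S] has the dot before S: add [S → . L], [S → . b], [S → . b L d], [S → . x], [S → . x S]
  [S → . L] has the dot before L: add [L → . d x], [L → .]
No further items can be added.

I₀ = { [L → . d x], [L → .], [S → . L], [S → . b L d], [S → . b], [S → . x S], [S → . x], [S' → . S] }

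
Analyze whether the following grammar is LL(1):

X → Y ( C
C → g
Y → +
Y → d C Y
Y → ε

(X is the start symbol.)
Relevant sets:
  FOLLOW(Y) = { '(' }

For Y:
  PREDICT(Y → '+') = { '+' }
  PREDICT(Y → d C Y) = { 'd' }
  PREDICT(Y → ε) = { '(' }
X, C have a single production, so nothing to check there.

All predict sets are disjoint. The grammar IS LL(1).

Answer: Yes, the grammar is LL(1).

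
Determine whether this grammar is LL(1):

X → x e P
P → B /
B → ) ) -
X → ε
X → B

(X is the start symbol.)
A grammar is LL(1) if for each non-terminal N with multiple productions, the predict sets of those productions are pairwise disjoint, where PREDICT(N → α) = (FIRST(α) \ {ε}) ∪ (FOLLOW(N) if α ⇒* ε).

Relevant sets:
  FIRST(B) = { ')' }
  FOLLOW(X) = { $ }

For X:
  PREDICT(X → x e P) = { 'x' }
  PREDICT(X → ε) = { $ }
  PREDICT(X → B) = { ')' }
P, B have a single production, so nothing to check there.

All predict sets are disjoint. The grammar IS LL(1).

Answer: Yes, the grammar is LL(1).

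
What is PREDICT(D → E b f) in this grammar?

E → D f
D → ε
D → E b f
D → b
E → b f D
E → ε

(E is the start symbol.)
{ 'b', 'f' }

PREDICT(D → E b f) = (FIRST(RHS) \ {ε}) ∪ (FOLLOW(D) if ε ∈ FIRST(RHS), i.e. RHS ⇒* ε)
FIRST(E) = { 'b', 'f', ε }
FIRST(E b f) = { 'b', 'f' }
ε ∉ FIRST(E b f), so FOLLOW(D) is not added.
PREDICT(D → E b f) = { 'b', 'f' }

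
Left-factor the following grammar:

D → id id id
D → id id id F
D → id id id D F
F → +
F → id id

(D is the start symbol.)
Left-factoring transforms A → αβ₁ | αβ₂ into A → αA' and A' → β₁ | β₂
(α is the longest common prefix among the alternatives). Repeat until
no nonterminal has two alternatives with a common prefix.

Round 1: D has alternatives sharing prefix 'id id id'. Introduce D': D → id id id D'
  Add: D' → ε
  Add: D' → F
  Add: D' → D F

No remaining common prefixes — done.

Resulting grammar:
D → id id id D'
D' → ε
D' → F
D' → D F
F → +
F → id id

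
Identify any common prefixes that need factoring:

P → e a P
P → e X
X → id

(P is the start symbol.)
Yes, P has productions with common prefix 'e'

Left-factoring is needed when two productions for the same non-terminal
share a common prefix on the right-hand side.

Productions for P:
  P → e a P
  P → e X

Found common prefix 'e' in productions for P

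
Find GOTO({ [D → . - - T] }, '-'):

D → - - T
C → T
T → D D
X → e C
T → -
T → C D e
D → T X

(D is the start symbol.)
{ [D → - . - T] }

GOTO(I, '-') = CLOSURE({ [A → αX.β] : [A → α.Xβ] ∈ I, X = '-' })

Items with dot before '-', with the dot advanced:
  [D → . - - T] → [D → - . - T]
Closure adds nothing (no advanced item has the dot before a non-terminal).

GOTO = { [D → - . - T] }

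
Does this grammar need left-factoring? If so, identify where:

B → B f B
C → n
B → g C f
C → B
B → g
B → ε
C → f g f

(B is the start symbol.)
Left-factoring is needed when two productions for the same non-terminal
share a common prefix on the right-hand side.

Productions for B:
  B → B f B
  B → g C f
  B → g
  B → ε
Productions for C:
  C → n
  C → B
  C → f g f

Found common prefix 'g' in productions for B

Answer: Yes, B has productions with common prefix 'g'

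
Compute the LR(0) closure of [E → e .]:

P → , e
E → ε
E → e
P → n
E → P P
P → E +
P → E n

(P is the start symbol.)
{ [E → e .] }

To compute CLOSURE, for each item [A → α.Bβ] where B is a non-terminal, add [B → .γ] for all productions B → γ; repeat for the newly added items until nothing changes.

Start with: [E → e .]
The dot is at the end, so nothing is added.

CLOSURE = { [E → e .] }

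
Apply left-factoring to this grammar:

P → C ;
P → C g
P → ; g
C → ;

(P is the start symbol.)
Left-factoring transforms A → αβ₁ | αβ₂ into A → αA' and A' → β₁ | β₂
(α is the longest common prefix among the alternatives). Repeat until
no nonterminal has two alternatives with a common prefix.

Round 1: P has alternatives sharing prefix 'C'. Introduce P': P → C P'
  Add: P' → ;
  Add: P' → g

No remaining common prefixes — done.

Resulting grammar:
P → C P'
P' → ;
P' → g
P → ; g
C → ;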